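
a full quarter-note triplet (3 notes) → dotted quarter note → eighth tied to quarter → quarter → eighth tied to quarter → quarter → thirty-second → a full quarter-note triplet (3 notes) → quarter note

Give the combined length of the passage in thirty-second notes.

93

Convert each value to thirty-second notes: a full quarter-note triplet (3 notes) (three triplet quarters span one half) = 16; dotted quarter note = 12; eighth tied to quarter (eighth + quarter) = 12; quarter = 8; eighth tied to quarter (eighth + quarter) = 12; quarter = 8; thirty-second = 1; a full quarter-note triplet (3 notes) (three triplet quarters span one half) = 16; quarter note = 8.
Total: 16 + 12 + 12 + 8 + 12 + 8 + 1 + 16 + 8 = 93 thirty-second notes.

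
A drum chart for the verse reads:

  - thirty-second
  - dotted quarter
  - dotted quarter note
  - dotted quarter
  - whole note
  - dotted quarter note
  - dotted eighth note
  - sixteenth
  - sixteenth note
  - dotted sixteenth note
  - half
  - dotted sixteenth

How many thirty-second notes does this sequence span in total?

113

Working in thirty-second notes: thirty-second = 1; dotted quarter = 12; dotted quarter note = 12; dotted quarter = 12; whole note = 32; dotted quarter note = 12; dotted eighth note = 6; sixteenth = 2; sixteenth note = 2; dotted sixteenth note = 3; half = 16; dotted sixteenth = 3.
Altogether 1 + 12 + 12 + 12 + 32 + 12 + 6 + 2 + 2 + 3 + 16 + 3 = 113 thirty-second notes.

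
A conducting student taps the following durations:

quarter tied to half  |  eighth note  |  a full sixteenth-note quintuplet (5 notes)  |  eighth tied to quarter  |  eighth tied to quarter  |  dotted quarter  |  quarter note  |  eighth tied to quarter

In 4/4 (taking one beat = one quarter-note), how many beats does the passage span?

11.5

One quarter-note beat = 2 eighth notes.
Working in eighth notes: quarter tied to half (quarter + half) = 6; eighth note = 1; a full sixteenth-note quintuplet (5 notes) (five quintuplet sixteenths span one quarter) = 2; eighth tied to quarter (eighth + quarter) = 3; eighth tied to quarter (eighth + quarter) = 3; dotted quarter = 3; quarter note = 2; eighth tied to quarter (eighth + quarter) = 3.
Adding: 6 + 1 + 2 + 3 + 3 + 3 + 2 + 3 = 23.
23 ÷ 2 = 11.5 beats.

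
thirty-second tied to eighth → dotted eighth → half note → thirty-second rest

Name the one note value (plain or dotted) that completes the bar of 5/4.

dotted quarter note

The bar of 5/4 = 40 thirty-second notes.
Each duration in thirty-second notes: thirty-second tied to eighth (thirty-second + eighth) = 5; dotted eighth = 6; half note = 16; thirty-second rest = 1.
Total: 5 + 6 + 16 + 1 = 28.
Remaining: 40 − 28 = 12 thirty-second notes, which is a dotted quarter note.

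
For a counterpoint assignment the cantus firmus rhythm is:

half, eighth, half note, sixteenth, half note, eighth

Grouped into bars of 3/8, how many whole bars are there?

One bar of 3/8 = 6 sixteenth notes.
Each duration in sixteenth notes: half = 8; eighth = 2; half note = 8; sixteenth = 1; half note = 8; eighth = 2.
Total: 8 + 2 + 8 + 1 + 8 + 2 = 29.
29 ÷ 6 = 4 complete bars with 5 left over.

4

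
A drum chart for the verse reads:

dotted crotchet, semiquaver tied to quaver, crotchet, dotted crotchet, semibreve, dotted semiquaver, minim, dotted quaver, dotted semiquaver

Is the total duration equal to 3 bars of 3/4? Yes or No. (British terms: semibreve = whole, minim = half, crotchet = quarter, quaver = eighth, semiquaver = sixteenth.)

No

One bar of 3/4 = 24 thirty-second notes, so 3 bars = 72.
Each duration in thirty-second notes: dotted crotchet = 12; semiquaver tied to quaver (semiquaver + quaver) = 6; crotchet = 8; dotted crotchet = 12; semibreve = 32; dotted semiquaver = 3; minim = 16; dotted quaver = 6; dotted semiquaver = 3.
Adding: 12 + 6 + 8 + 12 + 32 + 3 + 16 + 6 + 3 = 98.
98 exceeds 72, so the answer is No.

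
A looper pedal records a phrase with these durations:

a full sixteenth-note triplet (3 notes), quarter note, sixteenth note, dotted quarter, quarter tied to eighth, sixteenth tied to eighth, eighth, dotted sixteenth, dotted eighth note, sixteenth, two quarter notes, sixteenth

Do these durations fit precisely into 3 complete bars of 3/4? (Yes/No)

No

One bar of 3/4 = 24 thirty-second notes, so 3 bars = 72.
Convert each value to thirty-second notes: a full sixteenth-note triplet (3 notes) (three triplet sixteenths span one eighth) = 4; quarter note = 8; sixteenth note = 2; dotted quarter = 12; quarter tied to eighth (quarter + eighth) = 12; sixteenth tied to eighth (sixteenth + eighth) = 6; eighth = 4; dotted sixteenth = 3; dotted eighth note = 6; sixteenth = 2; quarter note = 8; quarter note = 8; sixteenth = 2.
Sum: 4 + 8 + 2 + 12 + 12 + 6 + 4 + 3 + 6 + 2 + 8 + 8 + 2 = 77.
77 exceeds 72, so the answer is No.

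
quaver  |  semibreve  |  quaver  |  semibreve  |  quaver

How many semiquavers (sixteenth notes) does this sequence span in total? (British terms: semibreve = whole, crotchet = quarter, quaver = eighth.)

38

Convert each value to sixteenth notes: quaver = 2; semibreve = 16; quaver = 2; semibreve = 16; quaver = 2.
Adding: 2 + 16 + 2 + 16 + 2 = 38 sixteenth notes.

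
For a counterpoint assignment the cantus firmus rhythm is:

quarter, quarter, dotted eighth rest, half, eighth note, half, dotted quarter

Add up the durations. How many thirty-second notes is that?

Working in thirty-second notes: quarter = 8; quarter = 8; dotted eighth rest = 6; half = 16; eighth note = 4; half = 16; dotted quarter = 12.
Adding: 8 + 8 + 6 + 16 + 4 + 16 + 12 = 70 thirty-second notes.

70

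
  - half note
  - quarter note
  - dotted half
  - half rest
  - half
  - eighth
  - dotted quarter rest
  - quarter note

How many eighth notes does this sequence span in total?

Express everything in eighth notes: half note = 4; quarter note = 2; dotted half = 6; half rest = 4; half = 4; eighth = 1; dotted quarter rest = 3; quarter note = 2.
Sum: 4 + 2 + 6 + 4 + 4 + 1 + 3 + 2 = 26 eighth notes.

26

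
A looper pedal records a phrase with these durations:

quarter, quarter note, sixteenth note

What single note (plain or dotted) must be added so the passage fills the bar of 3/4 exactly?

dotted eighth note

The bar of 3/4 = 12 sixteenth notes.
Working in sixteenth notes: quarter = 4; quarter note = 4; sixteenth note = 1.
Altogether 4 + 4 + 1 = 9.
Remaining: 12 − 9 = 3 sixteenth notes, which is a dotted eighth note.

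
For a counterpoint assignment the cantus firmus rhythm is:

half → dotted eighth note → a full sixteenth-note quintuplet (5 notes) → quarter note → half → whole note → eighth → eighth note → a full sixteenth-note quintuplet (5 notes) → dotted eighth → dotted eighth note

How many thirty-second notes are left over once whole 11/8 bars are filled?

26

One bar of 11/8 = 22 sixteenth notes.
Express everything in sixteenth notes: half = 8; dotted eighth note = 3; a full sixteenth-note quintuplet (5 notes) (five quintuplet sixteenths span one quarter) = 4; quarter note = 4; half = 8; whole note = 16; eighth = 2; eighth note = 2; a full sixteenth-note quintuplet (5 notes) (five quintuplet sixteenths span one quarter) = 4; dotted eighth = 3; dotted eighth note = 3.
Altogether 8 + 3 + 4 + 4 + 8 + 16 + 2 + 2 + 4 + 3 + 3 = 57.
57 ÷ 22 = 2 complete bars with 13 sixteenth notes remaining = 26 thirty-second notes.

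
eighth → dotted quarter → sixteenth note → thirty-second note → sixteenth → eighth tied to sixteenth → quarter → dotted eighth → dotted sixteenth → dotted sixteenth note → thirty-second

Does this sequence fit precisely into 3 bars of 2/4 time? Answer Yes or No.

One bar of 2/4 = 16 thirty-second notes, so 3 bars = 48.
Working in thirty-second notes: eighth = 4; dotted quarter = 12; sixteenth note = 2; thirty-second note = 1; sixteenth = 2; eighth tied to sixteenth (eighth + sixteenth) = 6; quarter = 8; dotted eighth = 6; dotted sixteenth = 3; dotted sixteenth note = 3; thirty-second = 1.
Altogether 4 + 12 + 2 + 1 + 2 + 6 + 8 + 6 + 3 + 3 + 1 = 48.
48 equals 48, so the answer is Yes.

Yes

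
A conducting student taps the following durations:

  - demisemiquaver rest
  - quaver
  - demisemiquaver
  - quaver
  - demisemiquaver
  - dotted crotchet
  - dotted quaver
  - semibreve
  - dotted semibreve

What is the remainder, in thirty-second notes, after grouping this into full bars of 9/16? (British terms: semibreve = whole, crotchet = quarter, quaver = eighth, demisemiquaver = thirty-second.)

One bar of 9/16 = 18 thirty-second notes.
Working in thirty-second notes: demisemiquaver rest = 1; quaver = 4; demisemiquaver = 1; quaver = 4; demisemiquaver = 1; dotted crotchet = 12; dotted quaver = 6; semibreve = 32; dotted semibreve = 48.
Sum: 1 + 4 + 1 + 4 + 1 + 12 + 6 + 32 + 48 = 109.
109 ÷ 18 = 6 complete bars with 1 thirty-second note remaining.

1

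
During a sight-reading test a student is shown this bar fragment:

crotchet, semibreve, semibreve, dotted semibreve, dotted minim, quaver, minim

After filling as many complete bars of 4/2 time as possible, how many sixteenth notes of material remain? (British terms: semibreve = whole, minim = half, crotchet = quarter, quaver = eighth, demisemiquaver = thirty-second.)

One bar of 4/2 = 16 eighth notes.
Express everything in eighth notes: crotchet = 2; semibreve = 8; semibreve = 8; dotted semibreve = 12; dotted minim = 6; quaver = 1; minim = 4.
Altogether 2 + 8 + 8 + 12 + 6 + 1 + 4 = 41.
41 ÷ 16 = 2 complete bars with 9 eighth notes remaining = 18 sixteenth notes.

18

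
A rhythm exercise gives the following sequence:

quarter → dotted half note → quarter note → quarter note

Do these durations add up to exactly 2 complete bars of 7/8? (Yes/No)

One bar of 7/8 = 7 eighth notes, so 2 bars = 14.
Working in eighth notes: quarter = 2; dotted half note = 6; quarter note = 2; quarter note = 2.
Altogether 2 + 6 + 2 + 2 = 12.
12 falls short of 14, so the answer is No.

No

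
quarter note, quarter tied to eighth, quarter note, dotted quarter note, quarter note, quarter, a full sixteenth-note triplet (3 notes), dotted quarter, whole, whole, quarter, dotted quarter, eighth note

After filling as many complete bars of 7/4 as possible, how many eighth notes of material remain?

12

One bar of 7/4 = 14 eighth notes.
Express everything in eighth notes: quarter note = 2; quarter tied to eighth (quarter + eighth) = 3; quarter note = 2; dotted quarter note = 3; quarter note = 2; quarter = 2; a full sixteenth-note triplet (3 notes) (three triplet sixteenths span one eighth) = 1; dotted quarter = 3; whole = 8; whole = 8; quarter = 2; dotted quarter = 3; eighth note = 1.
Sum: 2 + 3 + 2 + 3 + 2 + 2 + 1 + 3 + 8 + 8 + 2 + 3 + 1 = 40.
40 ÷ 14 = 2 complete bars with 12 eighth notes remaining.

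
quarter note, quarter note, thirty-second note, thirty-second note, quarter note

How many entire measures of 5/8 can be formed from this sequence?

1

One bar of 5/8 = 20 thirty-second notes.
Convert each value to thirty-second notes: quarter note = 8; quarter note = 8; thirty-second note = 1; thirty-second note = 1; quarter note = 8.
Sum: 8 + 8 + 1 + 1 + 8 = 26.
26 ÷ 20 = 1 complete bar with 6 left over.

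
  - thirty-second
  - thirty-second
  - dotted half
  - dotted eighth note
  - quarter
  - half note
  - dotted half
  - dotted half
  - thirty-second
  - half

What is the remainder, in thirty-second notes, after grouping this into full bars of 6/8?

One bar of 6/8 = 24 thirty-second notes.
In thirty-second notes: thirty-second = 1; thirty-second = 1; dotted half = 24; dotted eighth note = 6; quarter = 8; half note = 16; dotted half = 24; dotted half = 24; thirty-second = 1; half = 16.
Sum: 1 + 1 + 24 + 6 + 8 + 16 + 24 + 24 + 1 + 16 = 121.
121 ÷ 24 = 5 complete bars with 1 thirty-second note remaining.

1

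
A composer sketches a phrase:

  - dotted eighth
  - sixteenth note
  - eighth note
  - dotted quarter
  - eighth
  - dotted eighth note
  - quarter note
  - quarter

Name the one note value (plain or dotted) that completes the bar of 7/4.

dotted eighth note

The bar of 7/4 = 28 sixteenth notes.
In sixteenth notes: dotted eighth = 3; sixteenth note = 1; eighth note = 2; dotted quarter = 6; eighth = 2; dotted eighth note = 3; quarter note = 4; quarter = 4.
Sum: 3 + 1 + 2 + 6 + 2 + 3 + 4 + 4 = 25.
Remaining: 28 − 25 = 3 sixteenth notes, which is a dotted eighth note.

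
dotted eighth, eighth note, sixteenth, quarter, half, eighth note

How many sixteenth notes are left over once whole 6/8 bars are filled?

One bar of 6/8 = 12 sixteenth notes.
Express everything in sixteenth notes: dotted eighth = 3; eighth note = 2; sixteenth = 1; quarter = 4; half = 8; eighth note = 2.
Total: 3 + 2 + 1 + 4 + 8 + 2 = 20.
20 ÷ 12 = 1 complete bar with 8 sixteenth notes remaining.

8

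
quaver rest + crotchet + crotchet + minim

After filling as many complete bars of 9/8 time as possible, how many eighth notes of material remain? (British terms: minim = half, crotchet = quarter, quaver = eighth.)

0

One bar of 9/8 = 9 eighth notes.
Convert each value to eighth notes: quaver rest = 1; crotchet = 2; crotchet = 2; minim = 4.
Total: 1 + 2 + 2 + 4 = 9.
9 ÷ 9 = 1 complete bar with 0 eighth notes remaining.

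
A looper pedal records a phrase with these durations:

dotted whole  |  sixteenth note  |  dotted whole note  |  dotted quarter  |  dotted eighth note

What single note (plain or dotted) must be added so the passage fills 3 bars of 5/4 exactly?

eighth note

3 bars of 5/4 = 60 sixteenth notes.
Each duration in sixteenth notes: dotted whole = 24; sixteenth note = 1; dotted whole note = 24; dotted quarter = 6; dotted eighth note = 3.
Adding: 24 + 1 + 24 + 6 + 3 = 58.
Remaining: 60 − 58 = 2 sixteenth notes, which is a eighth note.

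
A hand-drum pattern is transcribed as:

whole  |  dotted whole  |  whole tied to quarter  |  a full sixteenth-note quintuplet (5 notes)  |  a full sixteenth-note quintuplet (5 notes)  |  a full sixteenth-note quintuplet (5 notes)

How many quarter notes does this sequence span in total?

Convert each value to quarter notes: whole = 4; dotted whole = 6; whole tied to quarter (whole + quarter) = 5; a full sixteenth-note quintuplet (5 notes) (five quintuplet sixteenths span one quarter) = 1; a full sixteenth-note quintuplet (5 notes) (five quintuplet sixteenths span one quarter) = 1; a full sixteenth-note quintuplet (5 notes) (five quintuplet sixteenths span one quarter) = 1.
Total: 4 + 6 + 5 + 1 + 1 + 1 = 18 quarter notes.

18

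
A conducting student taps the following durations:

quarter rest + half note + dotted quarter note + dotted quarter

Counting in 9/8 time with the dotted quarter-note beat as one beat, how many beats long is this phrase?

One dotted quarter-note beat = 3 eighth notes.
Each duration in eighth notes: quarter rest = 2; half note = 4; dotted quarter note = 3; dotted quarter = 3.
Altogether 2 + 4 + 3 + 3 = 12.
12 ÷ 3 = 4 beats.

4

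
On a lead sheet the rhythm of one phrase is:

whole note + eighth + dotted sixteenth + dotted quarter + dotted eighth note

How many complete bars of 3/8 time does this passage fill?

4

One bar of 3/8 = 12 thirty-second notes.
Convert each value to thirty-second notes: whole note = 32; eighth = 4; dotted sixteenth = 3; dotted quarter = 12; dotted eighth note = 6.
Sum: 32 + 4 + 3 + 12 + 6 = 57.
57 ÷ 12 = 4 complete bars with 9 left over.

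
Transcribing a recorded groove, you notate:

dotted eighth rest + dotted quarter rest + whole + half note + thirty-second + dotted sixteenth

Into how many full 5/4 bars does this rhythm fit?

One bar of 5/4 = 40 thirty-second notes.
Each duration in thirty-second notes: dotted eighth rest = 6; dotted quarter rest = 12; whole = 32; half note = 16; thirty-second = 1; dotted sixteenth = 3.
Adding: 6 + 12 + 32 + 16 + 1 + 3 = 70.
70 ÷ 40 = 1 complete bar with 30 left over.

1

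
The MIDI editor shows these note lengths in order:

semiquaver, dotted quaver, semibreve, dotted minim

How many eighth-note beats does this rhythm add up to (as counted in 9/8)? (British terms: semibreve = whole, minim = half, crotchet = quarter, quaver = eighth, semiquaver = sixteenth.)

16

One eighth-note beat = 2 sixteenth notes.
In sixteenth notes: semiquaver = 1; dotted quaver = 3; semibreve = 16; dotted minim = 12.
Sum: 1 + 3 + 16 + 12 = 32.
32 ÷ 2 = 16 beats.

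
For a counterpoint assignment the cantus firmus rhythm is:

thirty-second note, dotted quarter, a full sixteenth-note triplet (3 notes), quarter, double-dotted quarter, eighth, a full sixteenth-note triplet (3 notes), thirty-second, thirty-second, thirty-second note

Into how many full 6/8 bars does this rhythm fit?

2

One bar of 6/8 = 24 thirty-second notes.
Each duration in thirty-second notes: thirty-second note = 1; dotted quarter = 12; a full sixteenth-note triplet (3 notes) (three triplet sixteenths span one eighth) = 4; quarter = 8; double-dotted quarter = 14; eighth = 4; a full sixteenth-note triplet (3 notes) (three triplet sixteenths span one eighth) = 4; thirty-second = 1; thirty-second = 1; thirty-second note = 1.
Total: 1 + 12 + 4 + 8 + 14 + 4 + 4 + 1 + 1 + 1 = 50.
50 ÷ 24 = 2 complete bars with 2 left over.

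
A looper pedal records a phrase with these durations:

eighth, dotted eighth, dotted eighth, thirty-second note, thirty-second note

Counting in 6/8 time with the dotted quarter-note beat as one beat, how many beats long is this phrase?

1.5

One dotted quarter-note beat = 12 thirty-second notes.
Express everything in thirty-second notes: eighth = 4; dotted eighth = 6; dotted eighth = 6; thirty-second note = 1; thirty-second note = 1.
Altogether 4 + 6 + 6 + 1 + 1 = 18.
18 ÷ 12 = 1.5 beats.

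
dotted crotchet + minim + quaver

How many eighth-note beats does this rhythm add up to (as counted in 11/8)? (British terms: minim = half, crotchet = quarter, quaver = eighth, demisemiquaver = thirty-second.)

8

One eighth-note beat = 2 sixteenth notes.
Express everything in sixteenth notes: dotted crotchet = 6; minim = 8; quaver = 2.
Altogether 6 + 8 + 2 = 16.
16 ÷ 2 = 8 beats.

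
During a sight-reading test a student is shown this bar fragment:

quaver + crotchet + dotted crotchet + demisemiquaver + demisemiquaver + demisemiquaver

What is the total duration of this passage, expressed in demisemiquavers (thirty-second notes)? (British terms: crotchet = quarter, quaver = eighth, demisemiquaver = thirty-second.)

Convert each value to thirty-second notes: quaver = 4; crotchet = 8; dotted crotchet = 12; demisemiquaver = 1; demisemiquaver = 1; demisemiquaver = 1.
Altogether 4 + 8 + 12 + 1 + 1 + 1 = 27 thirty-second notes.

27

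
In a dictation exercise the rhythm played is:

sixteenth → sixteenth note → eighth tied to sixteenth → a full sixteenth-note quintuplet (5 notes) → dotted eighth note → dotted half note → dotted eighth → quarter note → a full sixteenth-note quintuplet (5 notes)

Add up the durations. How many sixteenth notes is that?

Each duration in sixteenth notes: sixteenth = 1; sixteenth note = 1; eighth tied to sixteenth (eighth + sixteenth) = 3; a full sixteenth-note quintuplet (5 notes) (five quintuplet sixteenths span one quarter) = 4; dotted eighth note = 3; dotted half note = 12; dotted eighth = 3; quarter note = 4; a full sixteenth-note quintuplet (5 notes) (five quintuplet sixteenths span one quarter) = 4.
Adding: 1 + 1 + 3 + 4 + 3 + 12 + 3 + 4 + 4 = 35 sixteenth notes.

35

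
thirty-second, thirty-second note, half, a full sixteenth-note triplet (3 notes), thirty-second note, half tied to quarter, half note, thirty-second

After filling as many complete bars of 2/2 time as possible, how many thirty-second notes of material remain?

One bar of 2/2 = 32 thirty-second notes.
Each duration in thirty-second notes: thirty-second = 1; thirty-second note = 1; half = 16; a full sixteenth-note triplet (3 notes) (three triplet sixteenths span one eighth) = 4; thirty-second note = 1; half tied to quarter (half + quarter) = 24; half note = 16; thirty-second = 1.
Altogether 1 + 1 + 16 + 4 + 1 + 24 + 16 + 1 = 64.
64 ÷ 32 = 2 complete bars with 0 thirty-second notes remaining.

0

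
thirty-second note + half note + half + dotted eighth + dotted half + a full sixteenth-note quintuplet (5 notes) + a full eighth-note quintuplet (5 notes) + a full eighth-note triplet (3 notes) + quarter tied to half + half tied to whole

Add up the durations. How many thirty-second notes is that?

Each duration in thirty-second notes: thirty-second note = 1; half note = 16; half = 16; dotted eighth = 6; dotted half = 24; a full sixteenth-note quintuplet (5 notes) (five quintuplet sixteenths span one quarter) = 8; a full eighth-note quintuplet (5 notes) (five quintuplet eighths span one half) = 16; a full eighth-note triplet (3 notes) (three triplet eighths span one quarter) = 8; quarter tied to half (quarter + half) = 24; half tied to whole (half + whole) = 48.
Total: 1 + 16 + 16 + 6 + 24 + 8 + 16 + 8 + 24 + 48 = 167 thirty-second notes.

167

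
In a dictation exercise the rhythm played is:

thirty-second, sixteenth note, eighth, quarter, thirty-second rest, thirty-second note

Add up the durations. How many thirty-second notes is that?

17

In thirty-second notes: thirty-second = 1; sixteenth note = 2; eighth = 4; quarter = 8; thirty-second rest = 1; thirty-second note = 1.
Total: 1 + 2 + 4 + 8 + 1 + 1 = 17 thirty-second notes.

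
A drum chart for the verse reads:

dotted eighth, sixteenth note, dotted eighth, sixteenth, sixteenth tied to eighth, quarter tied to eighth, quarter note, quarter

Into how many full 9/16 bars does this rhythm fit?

2

One bar of 9/16 = 9 sixteenth notes.
Convert each value to sixteenth notes: dotted eighth = 3; sixteenth note = 1; dotted eighth = 3; sixteenth = 1; sixteenth tied to eighth (sixteenth + eighth) = 3; quarter tied to eighth (quarter + eighth) = 6; quarter note = 4; quarter = 4.
Total: 3 + 1 + 3 + 1 + 3 + 6 + 4 + 4 = 25.
25 ÷ 9 = 2 complete bars with 7 left over.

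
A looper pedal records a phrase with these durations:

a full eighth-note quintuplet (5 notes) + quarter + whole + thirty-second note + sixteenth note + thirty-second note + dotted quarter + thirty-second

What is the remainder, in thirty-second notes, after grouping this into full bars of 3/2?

25

One bar of 3/2 = 48 thirty-second notes.
Convert each value to thirty-second notes: a full eighth-note quintuplet (5 notes) (five quintuplet eighths span one half) = 16; quarter = 8; whole = 32; thirty-second note = 1; sixteenth note = 2; thirty-second note = 1; dotted quarter = 12; thirty-second = 1.
Adding: 16 + 8 + 32 + 1 + 2 + 1 + 12 + 1 = 73.
73 ÷ 48 = 1 complete bar with 25 thirty-second notes remaining.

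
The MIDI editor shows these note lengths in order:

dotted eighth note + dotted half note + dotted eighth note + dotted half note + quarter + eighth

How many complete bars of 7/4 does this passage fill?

1

One bar of 7/4 = 28 sixteenth notes.
In sixteenth notes: dotted eighth note = 3; dotted half note = 12; dotted eighth note = 3; dotted half note = 12; quarter = 4; eighth = 2.
Total: 3 + 12 + 3 + 12 + 4 + 2 = 36.
36 ÷ 28 = 1 complete bar with 8 left over.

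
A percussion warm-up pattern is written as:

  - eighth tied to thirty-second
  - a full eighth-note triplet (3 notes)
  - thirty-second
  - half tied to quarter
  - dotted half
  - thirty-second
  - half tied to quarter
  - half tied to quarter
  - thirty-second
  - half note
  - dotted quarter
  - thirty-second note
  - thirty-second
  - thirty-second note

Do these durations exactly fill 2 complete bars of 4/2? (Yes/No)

No

One bar of 4/2 = 64 thirty-second notes, so 2 bars = 128.
In thirty-second notes: eighth tied to thirty-second (eighth + thirty-second) = 5; a full eighth-note triplet (3 notes) (three triplet eighths span one quarter) = 8; thirty-second = 1; half tied to quarter (half + quarter) = 24; dotted half = 24; thirty-second = 1; half tied to quarter (half + quarter) = 24; half tied to quarter (half + quarter) = 24; thirty-second = 1; half note = 16; dotted quarter = 12; thirty-second note = 1; thirty-second = 1; thirty-second note = 1.
Total: 5 + 8 + 1 + 24 + 24 + 1 + 24 + 24 + 1 + 16 + 12 + 1 + 1 + 1 = 143.
143 exceeds 128, so the answer is No.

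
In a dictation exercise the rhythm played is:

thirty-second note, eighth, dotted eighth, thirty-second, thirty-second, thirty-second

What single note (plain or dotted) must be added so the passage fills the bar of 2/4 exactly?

The bar of 2/4 = 16 thirty-second notes.
In thirty-second notes: thirty-second note = 1; eighth = 4; dotted eighth = 6; thirty-second = 1; thirty-second = 1; thirty-second = 1.
Sum: 1 + 4 + 6 + 1 + 1 + 1 = 14.
Remaining: 16 − 14 = 2 thirty-second notes, which is a sixteenth note.

sixteenth note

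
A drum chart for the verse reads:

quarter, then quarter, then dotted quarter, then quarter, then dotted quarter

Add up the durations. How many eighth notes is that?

12

Express everything in eighth notes: quarter = 2; quarter = 2; dotted quarter = 3; quarter = 2; dotted quarter = 3.
Total: 2 + 2 + 3 + 2 + 3 = 12 eighth notes.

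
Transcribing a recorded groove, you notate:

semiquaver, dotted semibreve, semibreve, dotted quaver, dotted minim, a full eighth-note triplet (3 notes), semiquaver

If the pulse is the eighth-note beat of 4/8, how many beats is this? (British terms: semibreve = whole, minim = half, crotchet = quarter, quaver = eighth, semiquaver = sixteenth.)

One eighth-note beat = 2 sixteenth notes.
Express everything in sixteenth notes: semiquaver = 1; dotted semibreve = 24; semibreve = 16; dotted quaver = 3; dotted minim = 12; a full eighth-note triplet (3 notes) (three triplet eighths span one quarter) = 4; semiquaver = 1.
Adding: 1 + 24 + 16 + 3 + 12 + 4 + 1 = 61.
61 ÷ 2 = 30.5 beats.

30.5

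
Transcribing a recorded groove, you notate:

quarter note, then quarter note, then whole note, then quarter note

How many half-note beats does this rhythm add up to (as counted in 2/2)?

3.5

One half-note beat = 2 quarter notes.
Convert each value to quarter notes: quarter note = 1; quarter note = 1; whole note = 4; quarter note = 1.
Adding: 1 + 1 + 4 + 1 = 7.
7 ÷ 2 = 3.5 beats.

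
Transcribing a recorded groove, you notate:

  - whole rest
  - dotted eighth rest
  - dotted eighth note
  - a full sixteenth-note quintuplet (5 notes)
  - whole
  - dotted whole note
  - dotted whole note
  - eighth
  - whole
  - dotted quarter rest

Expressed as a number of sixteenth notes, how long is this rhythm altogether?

Convert each value to sixteenth notes: whole rest = 16; dotted eighth rest = 3; dotted eighth note = 3; a full sixteenth-note quintuplet (5 notes) (five quintuplet sixteenths span one quarter) = 4; whole = 16; dotted whole note = 24; dotted whole note = 24; eighth = 2; whole = 16; dotted quarter rest = 6.
Altogether 16 + 3 + 3 + 4 + 16 + 24 + 24 + 2 + 16 + 6 = 114 sixteenth notes.

114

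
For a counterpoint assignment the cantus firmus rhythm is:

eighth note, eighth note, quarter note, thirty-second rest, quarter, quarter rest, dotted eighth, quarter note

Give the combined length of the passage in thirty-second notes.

47

Express everything in thirty-second notes: eighth note = 4; eighth note = 4; quarter note = 8; thirty-second rest = 1; quarter = 8; quarter rest = 8; dotted eighth = 6; quarter note = 8.
Sum: 4 + 4 + 8 + 1 + 8 + 8 + 6 + 8 = 47 thirty-second notes.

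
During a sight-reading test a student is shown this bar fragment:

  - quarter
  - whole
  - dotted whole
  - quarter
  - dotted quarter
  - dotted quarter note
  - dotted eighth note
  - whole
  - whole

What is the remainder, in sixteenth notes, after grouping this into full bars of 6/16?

One bar of 6/16 = 6 sixteenth notes.
Convert each value to sixteenth notes: quarter = 4; whole = 16; dotted whole = 24; quarter = 4; dotted quarter = 6; dotted quarter note = 6; dotted eighth note = 3; whole = 16; whole = 16.
Altogether 4 + 16 + 24 + 4 + 6 + 6 + 3 + 16 + 16 = 95.
95 ÷ 6 = 15 complete bars with 5 sixteenth notes remaining.

5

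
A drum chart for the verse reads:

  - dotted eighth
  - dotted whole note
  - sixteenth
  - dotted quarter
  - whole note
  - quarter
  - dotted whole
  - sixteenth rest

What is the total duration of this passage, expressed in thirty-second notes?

Express everything in thirty-second notes: dotted eighth = 6; dotted whole note = 48; sixteenth = 2; dotted quarter = 12; whole note = 32; quarter = 8; dotted whole = 48; sixteenth rest = 2.
Sum: 6 + 48 + 2 + 12 + 32 + 8 + 48 + 2 = 158 thirty-second notes.

158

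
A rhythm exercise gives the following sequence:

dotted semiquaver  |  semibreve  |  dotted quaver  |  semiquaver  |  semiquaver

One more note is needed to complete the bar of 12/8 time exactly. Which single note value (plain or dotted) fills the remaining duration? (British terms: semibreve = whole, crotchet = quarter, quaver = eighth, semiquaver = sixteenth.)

The bar of 12/8 = 48 thirty-second notes.
Convert each value to thirty-second notes: dotted semiquaver = 3; semibreve = 32; dotted quaver = 6; semiquaver = 2; semiquaver = 2.
Adding: 3 + 32 + 6 + 2 + 2 = 45.
Remaining: 48 − 45 = 3 thirty-second notes, which is a dotted sixteenth note.

dotted sixteenth note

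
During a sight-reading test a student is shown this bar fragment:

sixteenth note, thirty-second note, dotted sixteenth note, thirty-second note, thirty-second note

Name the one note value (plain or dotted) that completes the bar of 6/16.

eighth note

The bar of 6/16 = 12 thirty-second notes.
Convert each value to thirty-second notes: sixteenth note = 2; thirty-second note = 1; dotted sixteenth note = 3; thirty-second note = 1; thirty-second note = 1.
Total: 2 + 1 + 3 + 1 + 1 = 8.
Remaining: 12 − 8 = 4 thirty-second notes, which is a eighth note.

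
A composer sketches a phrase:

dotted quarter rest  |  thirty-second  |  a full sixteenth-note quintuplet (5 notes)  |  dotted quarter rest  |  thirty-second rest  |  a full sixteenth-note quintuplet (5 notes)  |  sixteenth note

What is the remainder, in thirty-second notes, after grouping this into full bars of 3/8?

8

One bar of 3/8 = 12 thirty-second notes.
Working in thirty-second notes: dotted quarter rest = 12; thirty-second = 1; a full sixteenth-note quintuplet (5 notes) (five quintuplet sixteenths span one quarter) = 8; dotted quarter rest = 12; thirty-second rest = 1; a full sixteenth-note quintuplet (5 notes) (five quintuplet sixteenths span one quarter) = 8; sixteenth note = 2.
Sum: 12 + 1 + 8 + 12 + 1 + 8 + 2 = 44.
44 ÷ 12 = 3 complete bars with 8 thirty-second notes remaining.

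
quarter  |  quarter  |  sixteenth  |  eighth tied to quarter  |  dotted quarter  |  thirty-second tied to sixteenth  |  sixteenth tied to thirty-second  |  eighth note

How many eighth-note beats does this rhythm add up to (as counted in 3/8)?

13

One eighth-note beat = 4 thirty-second notes.
Convert each value to thirty-second notes: quarter = 8; quarter = 8; sixteenth = 2; eighth tied to quarter (eighth + quarter) = 12; dotted quarter = 12; thirty-second tied to sixteenth (thirty-second + sixteenth) = 3; sixteenth tied to thirty-second (sixteenth + thirty-second) = 3; eighth note = 4.
Adding: 8 + 8 + 2 + 12 + 12 + 3 + 3 + 4 = 52.
52 ÷ 4 = 13 beats.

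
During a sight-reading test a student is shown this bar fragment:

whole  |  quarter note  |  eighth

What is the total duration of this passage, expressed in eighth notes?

Working in eighth notes: whole = 8; quarter note = 2; eighth = 1.
Sum: 8 + 2 + 1 = 11 eighth notes.

11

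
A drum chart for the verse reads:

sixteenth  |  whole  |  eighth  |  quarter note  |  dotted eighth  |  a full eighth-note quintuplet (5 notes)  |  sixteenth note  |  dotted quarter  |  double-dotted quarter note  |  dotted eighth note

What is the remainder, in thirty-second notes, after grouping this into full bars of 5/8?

2

One bar of 5/8 = 10 sixteenth notes.
Working in sixteenth notes: sixteenth = 1; whole = 16; eighth = 2; quarter note = 4; dotted eighth = 3; a full eighth-note quintuplet (5 notes) (five quintuplet eighths span one half) = 8; sixteenth note = 1; dotted quarter = 6; double-dotted quarter note = 7; dotted eighth note = 3.
Sum: 1 + 16 + 2 + 4 + 3 + 8 + 1 + 6 + 7 + 3 = 51.
51 ÷ 10 = 5 complete bars with 1 sixteenth note remaining = 2 thirty-second notes.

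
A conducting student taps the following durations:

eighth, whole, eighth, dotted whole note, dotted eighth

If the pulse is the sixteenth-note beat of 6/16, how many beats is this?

47

One sixteenth-note beat = 2 thirty-second notes.
Express everything in thirty-second notes: eighth = 4; whole = 32; eighth = 4; dotted whole note = 48; dotted eighth = 6.
Total: 4 + 32 + 4 + 48 + 6 = 94.
94 ÷ 2 = 47 beats.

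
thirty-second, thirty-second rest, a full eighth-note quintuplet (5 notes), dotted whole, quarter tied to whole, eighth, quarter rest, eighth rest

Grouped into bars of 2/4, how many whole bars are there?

One bar of 2/4 = 16 thirty-second notes.
Convert each value to thirty-second notes: thirty-second = 1; thirty-second rest = 1; a full eighth-note quintuplet (5 notes) (five quintuplet eighths span one half) = 16; dotted whole = 48; quarter tied to whole (quarter + whole) = 40; eighth = 4; quarter rest = 8; eighth rest = 4.
Adding: 1 + 1 + 16 + 48 + 40 + 4 + 8 + 4 = 122.
122 ÷ 16 = 7 complete bars with 10 left over.

7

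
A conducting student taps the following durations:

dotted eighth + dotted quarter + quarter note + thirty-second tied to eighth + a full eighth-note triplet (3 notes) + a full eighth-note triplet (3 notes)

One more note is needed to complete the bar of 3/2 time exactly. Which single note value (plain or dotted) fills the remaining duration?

The bar of 3/2 = 48 thirty-second notes.
Working in thirty-second notes: dotted eighth = 6; dotted quarter = 12; quarter note = 8; thirty-second tied to eighth (thirty-second + eighth) = 5; a full eighth-note triplet (3 notes) (three triplet eighths span one quarter) = 8; a full eighth-note triplet (3 notes) (three triplet eighths span one quarter) = 8.
Total: 6 + 12 + 8 + 5 + 8 + 8 = 47.
Remaining: 48 − 47 = 1 thirty-second note, which is a thirty-second note.

thirty-second note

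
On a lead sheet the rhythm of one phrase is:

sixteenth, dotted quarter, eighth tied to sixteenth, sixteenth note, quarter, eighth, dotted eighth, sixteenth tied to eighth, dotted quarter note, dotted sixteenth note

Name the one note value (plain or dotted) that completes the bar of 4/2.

The bar of 4/2 = 64 thirty-second notes.
Express everything in thirty-second notes: sixteenth = 2; dotted quarter = 12; eighth tied to sixteenth (eighth + sixteenth) = 6; sixteenth note = 2; quarter = 8; eighth = 4; dotted eighth = 6; sixteenth tied to eighth (sixteenth + eighth) = 6; dotted quarter note = 12; dotted sixteenth note = 3.
Adding: 2 + 12 + 6 + 2 + 8 + 4 + 6 + 6 + 12 + 3 = 61.
Remaining: 64 − 61 = 3 thirty-second notes, which is a dotted sixteenth note.

dotted sixteenth note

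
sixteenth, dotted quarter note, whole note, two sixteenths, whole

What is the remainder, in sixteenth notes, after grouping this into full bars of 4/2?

9

One bar of 4/2 = 32 sixteenth notes.
Working in sixteenth notes: sixteenth = 1; dotted quarter note = 6; whole note = 16; sixteenth = 1; sixteenth = 1; whole = 16.
Sum: 1 + 6 + 16 + 1 + 1 + 16 = 41.
41 ÷ 32 = 1 complete bar with 9 sixteenth notes remaining.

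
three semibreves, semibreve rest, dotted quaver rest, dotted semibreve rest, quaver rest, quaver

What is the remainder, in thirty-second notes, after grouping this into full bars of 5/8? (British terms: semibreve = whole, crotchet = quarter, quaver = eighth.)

10

One bar of 5/8 = 10 sixteenth notes.
In sixteenth notes: semibreve = 16; semibreve = 16; semibreve = 16; semibreve rest = 16; dotted quaver rest = 3; dotted semibreve rest = 24; quaver rest = 2; quaver = 2.
Adding: 16 + 16 + 16 + 16 + 3 + 24 + 2 + 2 = 95.
95 ÷ 10 = 9 complete bars with 5 sixteenth notes remaining = 10 thirty-second notes.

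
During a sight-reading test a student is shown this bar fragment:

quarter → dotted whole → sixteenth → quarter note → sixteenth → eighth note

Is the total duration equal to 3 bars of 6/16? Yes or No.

No

One bar of 6/16 = 6 sixteenth notes, so 3 bars = 18.
Convert each value to sixteenth notes: quarter = 4; dotted whole = 24; sixteenth = 1; quarter note = 4; sixteenth = 1; eighth note = 2.
Altogether 4 + 24 + 1 + 4 + 1 + 2 = 36.
36 exceeds 18, so the answer is No.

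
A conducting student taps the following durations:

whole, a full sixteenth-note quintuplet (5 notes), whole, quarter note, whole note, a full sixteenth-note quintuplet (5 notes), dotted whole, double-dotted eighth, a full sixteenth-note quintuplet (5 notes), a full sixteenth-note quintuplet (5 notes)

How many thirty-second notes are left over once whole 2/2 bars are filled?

One bar of 2/2 = 32 thirty-second notes.
Working in thirty-second notes: whole = 32; a full sixteenth-note quintuplet (5 notes) (five quintuplet sixteenths span one quarter) = 8; whole = 32; quarter note = 8; whole note = 32; a full sixteenth-note quintuplet (5 notes) (five quintuplet sixteenths span one quarter) = 8; dotted whole = 48; double-dotted eighth = 7; a full sixteenth-note quintuplet (5 notes) (five quintuplet sixteenths span one quarter) = 8; a full sixteenth-note quintuplet (5 notes) (five quintuplet sixteenths span one quarter) = 8.
Total: 32 + 8 + 32 + 8 + 32 + 8 + 48 + 7 + 8 + 8 = 191.
191 ÷ 32 = 5 complete bars with 31 thirty-second notes remaining.

31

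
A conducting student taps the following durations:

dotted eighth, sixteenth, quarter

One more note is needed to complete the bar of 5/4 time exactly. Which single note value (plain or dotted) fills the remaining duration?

dotted half note

The bar of 5/4 = 20 sixteenth notes.
In sixteenth notes: dotted eighth = 3; sixteenth = 1; quarter = 4.
Total: 3 + 1 + 4 = 8.
Remaining: 20 − 8 = 12 sixteenth notes, which is a dotted half note.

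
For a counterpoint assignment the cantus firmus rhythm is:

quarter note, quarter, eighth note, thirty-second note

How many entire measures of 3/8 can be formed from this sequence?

One bar of 3/8 = 12 thirty-second notes.
Convert each value to thirty-second notes: quarter note = 8; quarter = 8; eighth note = 4; thirty-second note = 1.
Sum: 8 + 8 + 4 + 1 = 21.
21 ÷ 12 = 1 complete bar with 9 left over.

1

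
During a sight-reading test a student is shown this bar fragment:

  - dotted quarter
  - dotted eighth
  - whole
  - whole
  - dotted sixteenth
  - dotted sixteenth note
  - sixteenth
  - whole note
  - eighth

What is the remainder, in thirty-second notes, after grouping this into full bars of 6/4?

30

One bar of 6/4 = 48 thirty-second notes.
Each duration in thirty-second notes: dotted quarter = 12; dotted eighth = 6; whole = 32; whole = 32; dotted sixteenth = 3; dotted sixteenth note = 3; sixteenth = 2; whole note = 32; eighth = 4.
Adding: 12 + 6 + 32 + 32 + 3 + 3 + 2 + 32 + 4 = 126.
126 ÷ 48 = 2 complete bars with 30 thirty-second notes remaining.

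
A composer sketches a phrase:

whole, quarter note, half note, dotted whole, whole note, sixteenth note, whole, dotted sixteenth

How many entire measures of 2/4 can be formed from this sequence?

One bar of 2/4 = 16 thirty-second notes.
Working in thirty-second notes: whole = 32; quarter note = 8; half note = 16; dotted whole = 48; whole note = 32; sixteenth note = 2; whole = 32; dotted sixteenth = 3.
Sum: 32 + 8 + 16 + 48 + 32 + 2 + 32 + 3 = 173.
173 ÷ 16 = 10 complete bars with 13 left over.

10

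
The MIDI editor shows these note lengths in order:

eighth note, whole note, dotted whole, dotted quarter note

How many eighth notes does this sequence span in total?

24

Express everything in eighth notes: eighth note = 1; whole note = 8; dotted whole = 12; dotted quarter note = 3.
Total: 1 + 8 + 12 + 3 = 24 eighth notes.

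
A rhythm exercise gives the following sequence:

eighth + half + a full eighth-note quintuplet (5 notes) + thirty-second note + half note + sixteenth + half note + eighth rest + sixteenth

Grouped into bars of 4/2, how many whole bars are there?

1

One bar of 4/2 = 64 thirty-second notes.
In thirty-second notes: eighth = 4; half = 16; a full eighth-note quintuplet (5 notes) (five quintuplet eighths span one half) = 16; thirty-second note = 1; half note = 16; sixteenth = 2; half note = 16; eighth rest = 4; sixteenth = 2.
Adding: 4 + 16 + 16 + 1 + 16 + 2 + 16 + 4 + 2 = 77.
77 ÷ 64 = 1 complete bar with 13 left over.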